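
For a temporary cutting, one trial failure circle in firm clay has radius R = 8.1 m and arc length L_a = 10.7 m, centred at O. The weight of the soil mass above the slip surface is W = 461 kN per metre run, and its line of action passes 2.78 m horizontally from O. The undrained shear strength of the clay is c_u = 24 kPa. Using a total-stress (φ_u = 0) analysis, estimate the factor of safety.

Taking moments about the centre O, the resisting moment is provided by the undrained shear strength acting along the arc:
M_R = c_u·L_a·R = 24·10.70·8.1 = 2080.1 kN·m/m
M_D = W·d = 461·2.78 = 1281.6 kN·m/m
FS = M_R / M_D = 2080.1 / 1281.6 = 1.623

FS = 1.62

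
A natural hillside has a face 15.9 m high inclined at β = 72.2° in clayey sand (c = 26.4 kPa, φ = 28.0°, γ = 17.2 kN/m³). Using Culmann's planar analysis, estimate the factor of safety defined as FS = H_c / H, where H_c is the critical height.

H_c = (4c/γ) · sinβ cosφ / [1 − cos(β − φ)]
    = (4·26.4/17.2) · sin72.2°·cos28.0° / [1 − cos44.2°]
    = 6.140 · 0.8407 / 0.2831 = 18.23 m
FS = H_c / H = 18.23 / 15.9 = 1.147

FS = 1.15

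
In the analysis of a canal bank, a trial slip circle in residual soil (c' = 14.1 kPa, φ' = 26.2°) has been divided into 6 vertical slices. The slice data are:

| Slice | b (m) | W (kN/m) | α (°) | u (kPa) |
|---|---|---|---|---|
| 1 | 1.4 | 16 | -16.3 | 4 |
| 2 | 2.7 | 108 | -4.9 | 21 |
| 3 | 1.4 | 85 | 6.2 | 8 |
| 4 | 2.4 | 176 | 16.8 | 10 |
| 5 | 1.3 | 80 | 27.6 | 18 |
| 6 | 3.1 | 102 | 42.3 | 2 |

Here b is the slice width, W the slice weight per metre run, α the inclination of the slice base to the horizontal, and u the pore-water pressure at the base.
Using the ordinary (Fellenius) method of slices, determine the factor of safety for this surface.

FS = 2.53

Ordinary method of slices: FS = Σ[c'·Δl_i + (W_i cosα_i − u_i·Δl_i)·tanφ'] / Σ W_i sinα_i, with Δl_i = b_i / cosα_i.
Slice 1: Δl = 1.4/cos(-16.3°) = 1.459 m; N'_1 = 16·cos(-16.3°) − 4·1.459 = 9.5; c'Δl = 20.57; W sinα = -4.5
Slice 2: Δl = 2.7/cos(-4.9°) = 2.710 m; N'_2 = 108·cos(-4.9°) − 21·2.710 = 50.7; c'Δl = 38.21; W sinα = -9.2
Slice 3: Δl = 1.4/cos6.2° = 1.408 m; N'_3 = 85·cos6.2° − 8·1.408 = 73.2; c'Δl = 19.86; W sinα = 9.2
Slice 4: Δl = 2.4/cos16.8° = 2.507 m; N'_4 = 176·cos16.8° − 10·2.507 = 143.4; c'Δl = 35.35; W sinα = 50.9
Slice 5: Δl = 1.3/cos27.6° = 1.467 m; N'_5 = 80·cos27.6° − 18·1.467 = 44.5; c'Δl = 20.68; W sinα = 37.1
Slice 6: Δl = 3.1/cos42.3° = 4.191 m; N'_6 = 102·cos42.3° − 2·4.191 = 67.1; c'Δl = 59.10; W sinα = 68.6
Σc'Δl = 193.8 kN/m; ΣN' = 388.4 kN/m; ΣW sinα = 152.0 kN/m
Resisting = 193.8 + 388.4·tan26.2° = 193.8 + 191.1 = 384.9 kN/m
FS = 384.9 / 152.0 = 2.531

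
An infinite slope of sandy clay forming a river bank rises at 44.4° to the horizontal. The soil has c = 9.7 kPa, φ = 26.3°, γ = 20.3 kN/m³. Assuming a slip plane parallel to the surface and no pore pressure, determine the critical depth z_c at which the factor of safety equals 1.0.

Setting FS = 1.00 in FS = [c + γz cos²β tanφ] / [γz sinβ cosβ] and solving for z:
z = c / [γ cosβ (FS·sinβ − cosβ·tanφ)]
  = 9.7 / [20.3·cos44.4°·(1.00·sin44.4° − cos44.4°·tan26.3°)]
  = 9.7 / [20.3·0.7145·(1.00·0.6997 − 0.7145·0.4942)]
  = 9.7 / 5.0263 = 1.930 m

z_c = 1.93 m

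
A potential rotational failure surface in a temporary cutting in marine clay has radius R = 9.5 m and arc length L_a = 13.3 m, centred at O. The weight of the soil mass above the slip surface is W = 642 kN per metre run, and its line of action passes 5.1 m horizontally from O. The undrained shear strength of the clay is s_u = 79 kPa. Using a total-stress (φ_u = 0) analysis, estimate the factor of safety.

FS = 3.05

Taking moments about the centre O, the resisting moment is provided by the undrained shear strength acting along the arc:
M_R = s_u·L_a·R = 79·13.30·9.5 = 9981.6 kN·m/m
M_D = W·d = 642·5.1 = 3274.2 kN·m/m
FS = M_R / M_D = 9981.6 / 3274.2 = 3.049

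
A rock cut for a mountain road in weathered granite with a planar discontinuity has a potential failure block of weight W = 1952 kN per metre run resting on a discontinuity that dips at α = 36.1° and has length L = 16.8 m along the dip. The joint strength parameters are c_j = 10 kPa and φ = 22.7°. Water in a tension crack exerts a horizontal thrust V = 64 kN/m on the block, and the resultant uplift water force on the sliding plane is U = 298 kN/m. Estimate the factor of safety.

FS = 0.57

Resolving the block weight along and normal to the plane and applying the Mohr–Coulomb strength on the joint:
N' = W cosα − U − V sinα = 1952·cos36.1° − 298 − 64·sin36.1° = 1241.5 kN/m
Driving force T = W sinα + V cosα = 1952·sin36.1° + 64·cos36.1° = 1201.8 kN/m
Resisting force R = c_j·L + N'·tanφ = 10·16.8 + 1241.5·tan22.7° = 168.0 + 519.3 = 687.3 kN/m
FS = R / T = 687.3 / 1201.8 = 0.572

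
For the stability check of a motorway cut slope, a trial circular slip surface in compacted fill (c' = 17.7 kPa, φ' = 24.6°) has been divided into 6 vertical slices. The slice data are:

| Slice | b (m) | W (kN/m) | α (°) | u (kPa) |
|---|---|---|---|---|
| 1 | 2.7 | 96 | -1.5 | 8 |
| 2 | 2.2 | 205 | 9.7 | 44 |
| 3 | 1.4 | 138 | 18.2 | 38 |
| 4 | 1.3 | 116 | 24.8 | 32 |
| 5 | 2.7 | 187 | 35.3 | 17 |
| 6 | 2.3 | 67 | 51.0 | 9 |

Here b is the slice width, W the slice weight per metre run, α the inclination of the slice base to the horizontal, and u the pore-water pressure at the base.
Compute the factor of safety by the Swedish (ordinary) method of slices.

Ordinary method of slices: FS = Σ[c'·Δl_i + (W_i cosα_i − u_i·Δl_i)·tanφ'] / Σ W_i sinα_i, with Δl_i = b_i / cosα_i.
Slice 1: Δl = 2.7/cos(-1.5°) = 2.701 m; N'_1 = 96·cos(-1.5°) − 8·2.701 = 74.4; c'Δl = 47.81; W sinα = -2.5
Slice 2: Δl = 2.2/cos9.7° = 2.232 m; N'_2 = 205·cos9.7° − 44·2.232 = 103.9; c'Δl = 39.50; W sinα = 34.5
Slice 3: Δl = 1.4/cos18.2° = 1.474 m; N'_3 = 138·cos18.2° − 38·1.474 = 75.1; c'Δl = 26.08; W sinα = 43.1
Slice 4: Δl = 1.3/cos24.8° = 1.432 m; N'_4 = 116·cos24.8° − 32·1.432 = 59.5; c'Δl = 25.35; W sinα = 48.7
Slice 5: Δl = 2.7/cos35.3° = 3.308 m; N'_5 = 187·cos35.3° − 17·3.308 = 96.4; c'Δl = 58.56; W sinα = 108.1
Slice 6: Δl = 2.3/cos51.0° = 3.655 m; N'_6 = 67·cos51.0° − 9·3.655 = 9.3; c'Δl = 64.69; W sinα = 52.1
Σc'Δl = 262.0 kN/m; ΣN' = 418.4 kN/m; ΣW sinα = 283.9 kN/m
Resisting = 262.0 + 418.4·tan24.6° = 262.0 + 191.6 = 453.6 kN/m
FS = 453.6 / 283.9 = 1.598

FS = 1.60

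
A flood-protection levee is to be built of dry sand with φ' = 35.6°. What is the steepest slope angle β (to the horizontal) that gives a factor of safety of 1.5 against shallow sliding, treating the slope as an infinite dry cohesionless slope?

β = 25.5°

For an infinite dry cohesionless slope FS = tanφ'/tanβ, so tanβ = tanφ' / FS.
tanβ = tan35.6° / 1.5 = 0.7159 / 1.5 = 0.4773
β = arctan(0.4773) = 25.51°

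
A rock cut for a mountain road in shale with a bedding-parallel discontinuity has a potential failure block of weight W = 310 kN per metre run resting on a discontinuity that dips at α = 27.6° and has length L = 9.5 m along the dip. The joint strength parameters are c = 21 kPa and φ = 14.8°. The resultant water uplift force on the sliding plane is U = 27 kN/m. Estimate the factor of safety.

Resolving the block weight along and normal to the plane and applying the Mohr–Coulomb strength on the joint:
N' = W cosα − U = 310·cos27.6° − 27 = 247.7 kN/m
Driving force T = W sinα = 310·sin27.6° = 143.6 kN/m
Resisting force R = c·L + N'·tanφ = 21·9.5 + 247.7·tan14.8° = 199.5 + 65.5 = 265.0 kN/m
FS = R / T = 265.0 / 143.6 = 1.845

FS = 1.84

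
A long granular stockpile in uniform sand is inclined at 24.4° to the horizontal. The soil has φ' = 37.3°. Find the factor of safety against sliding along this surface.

For a dry cohesionless infinite slope the factor of safety is FS = tanφ' / tanβ.
FS = tan37.3° / tan24.4° = 0.7618 / 0.4536 = 1.679

FS = 1.68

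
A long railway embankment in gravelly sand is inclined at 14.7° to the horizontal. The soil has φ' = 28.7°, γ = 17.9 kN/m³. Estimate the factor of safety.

FS = 2.09

For a dry cohesionless infinite slope the factor of safety is FS = tanφ' / tanβ.
FS = tan28.7° / tan14.7° = 0.5475 / 0.2623 = 2.087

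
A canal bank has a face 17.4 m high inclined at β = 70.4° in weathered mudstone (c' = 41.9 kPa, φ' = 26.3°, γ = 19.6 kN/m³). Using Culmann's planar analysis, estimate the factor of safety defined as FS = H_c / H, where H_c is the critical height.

H_c = (4c'/γ) · sinβ cosφ' / [1 − cos(β − φ')]
    = (4·41.9/19.6) · sin70.4°·cos26.3° / [1 − cos44.1°]
    = 8.551 · 0.8445 / 0.2819 = 25.62 m
FS = H_c / H = 25.62 / 17.4 = 1.472

FS = 1.47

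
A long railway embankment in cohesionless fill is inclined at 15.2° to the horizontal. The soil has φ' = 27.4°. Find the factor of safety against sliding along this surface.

For a dry cohesionless infinite slope the factor of safety is FS = tanφ' / tanβ.
FS = tan27.4° / tan15.2° = 0.5184 / 0.2717 = 1.908

FS = 1.91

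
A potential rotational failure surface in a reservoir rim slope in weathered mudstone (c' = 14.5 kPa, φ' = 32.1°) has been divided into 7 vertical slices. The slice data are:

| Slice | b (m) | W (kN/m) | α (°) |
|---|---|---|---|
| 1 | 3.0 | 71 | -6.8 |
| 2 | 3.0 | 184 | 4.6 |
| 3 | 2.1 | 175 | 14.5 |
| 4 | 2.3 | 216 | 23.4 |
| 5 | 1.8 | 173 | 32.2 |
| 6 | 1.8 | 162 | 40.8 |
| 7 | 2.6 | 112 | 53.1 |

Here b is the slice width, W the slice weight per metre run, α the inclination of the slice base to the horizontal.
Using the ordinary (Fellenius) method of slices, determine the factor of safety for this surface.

FS = 2.09

Ordinary method of slices: FS = Σ[c'·Δl_i + (W_i cosα_i)·tanφ'] / Σ W_i sinα_i, with Δl_i = b_i / cosα_i.
Slice 1: Δl = 3.0/cos(-6.8°) = 3.021 m; N'_1 = 71·cos(-6.8°) = 70.5; c'Δl = 43.81; W sinα = -8.4
Slice 2: Δl = 3.0/cos4.6° = 3.010 m; N'_2 = 184·cos4.6° = 183.4; c'Δl = 43.64; W sinα = 14.8
Slice 3: Δl = 2.1/cos14.5° = 2.169 m; N'_3 = 175·cos14.5° = 169.4; c'Δl = 31.45; W sinα = 43.8
Slice 4: Δl = 2.3/cos23.4° = 2.506 m; N'_4 = 216·cos23.4° = 198.2; c'Δl = 36.34; W sinα = 85.8
Slice 5: Δl = 1.8/cos32.2° = 2.127 m; N'_5 = 173·cos32.2° = 146.4; c'Δl = 30.84; W sinα = 92.2
Slice 6: Δl = 1.8/cos40.8° = 2.378 m; N'_6 = 162·cos40.8° = 122.6; c'Δl = 34.48; W sinα = 105.9
Slice 7: Δl = 2.6/cos53.1° = 4.330 m; N'_7 = 112·cos53.1° = 67.2; c'Δl = 62.79; W sinα = 89.6
Σc'Δl = 283.4 kN/m; ΣN' = 957.8 kN/m; ΣW sinα = 423.6 kN/m
Resisting = 283.4 + 957.8·tan32.1° = 283.4 + 600.9 = 884.2 kN/m
FS = 884.2 / 423.6 = 2.088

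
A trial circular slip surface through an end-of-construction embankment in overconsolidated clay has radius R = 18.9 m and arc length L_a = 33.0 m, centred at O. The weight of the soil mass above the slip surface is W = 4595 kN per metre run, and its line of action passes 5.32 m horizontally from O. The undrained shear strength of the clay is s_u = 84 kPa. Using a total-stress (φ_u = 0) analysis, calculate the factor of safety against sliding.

FS = 2.14

Taking moments about the centre O, the resisting moment is provided by the undrained shear strength acting along the arc:
M_R = s_u·L_a·R = 84·33.00·18.9 = 52390.8 kN·m/m
M_D = W·d = 4595·5.32 = 24445.4 kN·m/m
FS = M_R / M_D = 52390.8 / 24445.4 = 2.143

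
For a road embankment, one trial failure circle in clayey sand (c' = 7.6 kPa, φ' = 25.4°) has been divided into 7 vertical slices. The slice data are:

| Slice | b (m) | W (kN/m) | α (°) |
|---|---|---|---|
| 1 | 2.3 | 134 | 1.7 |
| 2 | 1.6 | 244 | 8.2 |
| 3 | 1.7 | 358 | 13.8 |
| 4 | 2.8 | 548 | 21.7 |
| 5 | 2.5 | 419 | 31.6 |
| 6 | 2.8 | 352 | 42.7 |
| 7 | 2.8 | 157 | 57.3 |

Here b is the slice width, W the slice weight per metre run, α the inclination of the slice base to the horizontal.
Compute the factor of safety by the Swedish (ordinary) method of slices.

Ordinary method of slices: FS = Σ[c'·Δl_i + (W_i cosα_i)·tanφ'] / Σ W_i sinα_i, with Δl_i = b_i / cosα_i.
Slice 1: Δl = 2.3/cos1.7° = 2.301 m; N'_1 = 134·cos1.7° = 133.9; c'Δl = 17.49; W sinα = 4.0
Slice 2: Δl = 1.6/cos8.2° = 1.617 m; N'_2 = 244·cos8.2° = 241.5; c'Δl = 12.29; W sinα = 34.8
Slice 3: Δl = 1.7/cos13.8° = 1.751 m; N'_3 = 358·cos13.8° = 347.7; c'Δl = 13.30; W sinα = 85.4
Slice 4: Δl = 2.8/cos21.7° = 3.014 m; N'_4 = 548·cos21.7° = 509.2; c'Δl = 22.90; W sinα = 202.6
Slice 5: Δl = 2.5/cos31.6° = 2.935 m; N'_5 = 419·cos31.6° = 356.9; c'Δl = 22.31; W sinα = 219.6
Slice 6: Δl = 2.8/cos42.7° = 3.810 m; N'_6 = 352·cos42.7° = 258.7; c'Δl = 28.96; W sinα = 238.7
Slice 7: Δl = 2.8/cos57.3° = 5.183 m; N'_7 = 157·cos57.3° = 84.8; c'Δl = 39.39; W sinα = 132.1
Σc'Δl = 156.6 kN/m; ΣN' = 1932.7 kN/m; ΣW sinα = 917.2 kN/m
Resisting = 156.6 + 1932.7·tan25.4° = 156.6 + 917.7 = 1074.3 kN/m
FS = 1074.3 / 917.2 = 1.171

FS = 1.17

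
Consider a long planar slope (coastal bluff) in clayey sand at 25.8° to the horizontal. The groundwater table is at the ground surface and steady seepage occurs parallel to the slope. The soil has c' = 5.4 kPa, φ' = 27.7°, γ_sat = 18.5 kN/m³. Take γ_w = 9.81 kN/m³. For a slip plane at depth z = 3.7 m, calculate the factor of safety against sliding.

FS = 0.71

With seepage parallel to the slope and the water table at the surface, the effective normal stress on the slip plane uses the buoyant unit weight γ' = γ_sat − γ_w while the driving shear stress uses γ_sat:
FS = [c' + γ' z cos²β tanφ'] / [γ_sat z sinβ cosβ]
γ' = 18.5 − 9.81 = 8.69 kN/m³
Numerator = 5.4 + 8.69·3.7·cos²25.8°·tan27.7° = 5.4 + 8.69·3.7·0.8106·0.5250 = 19.083 kPa
Denominator = 18.5·3.7·sin25.8°·cos25.8° = 18.5·3.7·0.4352·0.9003 = 26.822 kPa
FS = 19.083 / 26.822 = 0.711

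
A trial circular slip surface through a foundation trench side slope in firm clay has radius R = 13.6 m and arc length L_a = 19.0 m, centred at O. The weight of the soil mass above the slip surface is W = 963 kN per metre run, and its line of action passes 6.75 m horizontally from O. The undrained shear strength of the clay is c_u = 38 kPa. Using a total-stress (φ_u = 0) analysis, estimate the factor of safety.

Taking moments about the centre O, the resisting moment is provided by the undrained shear strength acting along the arc:
M_R = c_u·L_a·R = 38·19.00·13.6 = 9819.2 kN·m/m
M_D = W·d = 963·6.75 = 6500.2 kN·m/m
FS = M_R / M_D = 9819.2 / 6500.2 = 1.511

FS = 1.51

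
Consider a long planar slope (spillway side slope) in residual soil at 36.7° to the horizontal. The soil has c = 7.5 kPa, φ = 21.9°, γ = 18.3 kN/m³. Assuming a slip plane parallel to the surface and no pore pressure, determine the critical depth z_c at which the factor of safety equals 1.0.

z_c = 1.86 m

Setting FS = 1.00 in FS = [c + γz cos²β tanφ] / [γz sinβ cosβ] and solving for z:
z = c / [γ cosβ (FS·sinβ − cosβ·tanφ)]
  = 7.5 / [18.3·cos36.7°·(1.00·sin36.7° − cos36.7°·tan21.9°)]
  = 7.5 / [18.3·0.8018·(1.00·0.5976 − 0.8018·0.4020)]
  = 7.5 / 4.0395 = 1.857 m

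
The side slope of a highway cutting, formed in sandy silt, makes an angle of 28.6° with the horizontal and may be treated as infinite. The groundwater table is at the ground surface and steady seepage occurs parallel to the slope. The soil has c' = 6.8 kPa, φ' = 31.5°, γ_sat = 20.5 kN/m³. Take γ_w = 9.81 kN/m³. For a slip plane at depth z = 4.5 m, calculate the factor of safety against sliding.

With seepage parallel to the slope and the water table at the surface, the effective normal stress on the slip plane uses the buoyant unit weight γ' = γ_sat − γ_w while the driving shear stress uses γ_sat:
FS = [c' + γ' z cos²β tanφ'] / [γ_sat z sinβ cosβ]
γ' = 20.5 − 9.81 = 10.69 kN/m³
Numerator = 6.8 + 10.69·4.5·cos²28.6°·tan31.5° = 6.8 + 10.69·4.5·0.7709·0.6128 = 29.524 kPa
Denominator = 20.5·4.5·sin28.6°·cos28.6° = 20.5·4.5·0.4787·0.8780 = 38.771 kPa
FS = 29.524 / 38.771 = 0.761

FS = 0.76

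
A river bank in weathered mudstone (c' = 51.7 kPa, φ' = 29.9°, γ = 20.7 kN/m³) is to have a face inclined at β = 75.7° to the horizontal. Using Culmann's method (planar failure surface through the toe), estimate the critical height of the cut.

Culmann's analysis gives the critical failure plane at α_cr = (β + φ')/2 = (75.7 + 29.9)/2 = 52.8°, and the critical height
H_c = (4c'/γ) · sinβ cosφ' / [1 − cos(β − φ')]
    = (4·51.7/20.7) · sin75.7°·cos29.9° / [1 − cos(45.8°)]
    = 9.990 · 0.9690·0.8669 / [1 − 0.6972]
    = 9.990 · 0.8400 / 0.3028
    = 27.71 m

H_c = 27.71 m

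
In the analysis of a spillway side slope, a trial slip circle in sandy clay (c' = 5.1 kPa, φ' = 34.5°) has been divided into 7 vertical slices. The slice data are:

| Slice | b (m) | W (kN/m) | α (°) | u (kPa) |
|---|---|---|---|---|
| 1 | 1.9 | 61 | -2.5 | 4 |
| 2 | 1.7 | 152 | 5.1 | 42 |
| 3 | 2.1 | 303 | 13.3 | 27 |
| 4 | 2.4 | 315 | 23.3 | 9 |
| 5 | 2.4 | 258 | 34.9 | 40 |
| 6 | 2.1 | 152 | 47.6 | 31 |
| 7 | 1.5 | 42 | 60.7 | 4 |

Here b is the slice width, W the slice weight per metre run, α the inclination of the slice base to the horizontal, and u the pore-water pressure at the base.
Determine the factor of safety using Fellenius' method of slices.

FS = 1.20

Ordinary method of slices: FS = Σ[c'·Δl_i + (W_i cosα_i − u_i·Δl_i)·tanφ'] / Σ W_i sinα_i, with Δl_i = b_i / cosα_i.
Slice 1: Δl = 1.9/cos(-2.5°) = 1.902 m; N'_1 = 61·cos(-2.5°) − 4·1.902 = 53.3; c'Δl = 9.70; W sinα = -2.7
Slice 2: Δl = 1.7/cos5.1° = 1.707 m; N'_2 = 152·cos5.1° − 42·1.707 = 79.7; c'Δl = 8.70; W sinα = 13.5
Slice 3: Δl = 2.1/cos13.3° = 2.158 m; N'_3 = 303·cos13.3° − 27·2.158 = 236.6; c'Δl = 11.01; W sinα = 69.7
Slice 4: Δl = 2.4/cos23.3° = 2.613 m; N'_4 = 315·cos23.3° − 9·2.613 = 265.8; c'Δl = 13.33; W sinα = 124.6
Slice 5: Δl = 2.4/cos34.9° = 2.926 m; N'_5 = 258·cos34.9° − 40·2.926 = 94.5; c'Δl = 14.92; W sinα = 147.6
Slice 6: Δl = 2.1/cos47.6° = 3.114 m; N'_6 = 152·cos47.6° − 31·3.114 = 5.9; c'Δl = 15.88; W sinα = 112.2
Slice 7: Δl = 1.5/cos60.7° = 3.065 m; N'_7 = 42·cos60.7° − 4·3.065 = 8.3; c'Δl = 15.63; W sinα = 36.6
Σc'Δl = 89.2 kN/m; ΣN' = 744.2 kN/m; ΣW sinα = 501.6 kN/m
Resisting = 89.2 + 744.2·tan34.5° = 89.2 + 511.5 = 600.7 kN/m
FS = 600.7 / 501.6 = 1.197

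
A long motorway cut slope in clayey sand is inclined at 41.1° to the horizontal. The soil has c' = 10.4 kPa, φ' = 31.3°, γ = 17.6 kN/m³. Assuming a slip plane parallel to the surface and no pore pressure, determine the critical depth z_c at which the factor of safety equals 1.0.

Setting FS = 1.00 in FS = [c' + γz cos²β tanφ'] / [γz sinβ cosβ] and solving for z:
z = c' / [γ cosβ (FS·sinβ − cosβ·tanφ')]
  = 10.4 / [17.6·cos41.1°·(1.00·sin41.1° − cos41.1°·tan31.3°)]
  = 10.4 / [17.6·0.7536·(1.00·0.6574 − 0.7536·0.6080)]
  = 10.4 / 2.6420 = 3.936 m

z_c = 3.94 m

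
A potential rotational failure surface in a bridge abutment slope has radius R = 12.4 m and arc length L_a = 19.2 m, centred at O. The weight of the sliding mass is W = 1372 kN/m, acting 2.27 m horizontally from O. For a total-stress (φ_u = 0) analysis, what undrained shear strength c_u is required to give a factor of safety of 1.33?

FS = c_u·L_a·R / (W·d), so c_u = FS·W·d / (L_a·R).
c_u = 1.33·1372·2.27 / (19.20·12.4) = 4142.2 / 238.08 = 17.40 kPa

c_u = 17.4 kPa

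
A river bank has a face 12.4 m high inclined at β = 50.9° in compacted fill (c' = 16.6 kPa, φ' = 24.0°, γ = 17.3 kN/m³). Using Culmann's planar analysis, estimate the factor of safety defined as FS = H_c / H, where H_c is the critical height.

H_c = (4c'/γ) · sinβ cosφ' / [1 − cos(β − φ')]
    = (4·16.6/17.3) · sin50.9°·cos24.0° / [1 − cos26.9°]
    = 3.838 · 0.7090 / 0.1082 = 25.15 m
FS = H_c / H = 25.15 / 12.4 = 2.028

FS = 2.03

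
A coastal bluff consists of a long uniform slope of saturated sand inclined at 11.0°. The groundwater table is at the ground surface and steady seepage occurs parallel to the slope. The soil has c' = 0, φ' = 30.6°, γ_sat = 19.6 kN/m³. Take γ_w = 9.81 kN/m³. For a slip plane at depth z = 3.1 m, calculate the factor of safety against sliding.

With seepage parallel to the slope and the water table at the surface, the effective normal stress on the slip plane uses the buoyant unit weight γ' = γ_sat − γ_w while the driving shear stress uses γ_sat:
FS = [c' + γ' z cos²β tanφ'] / [γ_sat z sinβ cosβ]
(For c' = 0 this reduces to FS = (γ'/γ_sat)·tanφ'/tanβ.)
γ' = 19.6 − 9.81 = 9.79 kN/m³
Numerator = 0.0 + 9.79·3.1·cos²11.0°·tan30.6° = 0.0 + 9.79·3.1·0.9636·0.5914 = 17.295 kPa
Denominator = 19.6·3.1·sin11.0°·cos11.0° = 19.6·3.1·0.1908·0.9816 = 11.381 kPa
FS = 17.295 / 11.381 = 1.520

FS = 1.52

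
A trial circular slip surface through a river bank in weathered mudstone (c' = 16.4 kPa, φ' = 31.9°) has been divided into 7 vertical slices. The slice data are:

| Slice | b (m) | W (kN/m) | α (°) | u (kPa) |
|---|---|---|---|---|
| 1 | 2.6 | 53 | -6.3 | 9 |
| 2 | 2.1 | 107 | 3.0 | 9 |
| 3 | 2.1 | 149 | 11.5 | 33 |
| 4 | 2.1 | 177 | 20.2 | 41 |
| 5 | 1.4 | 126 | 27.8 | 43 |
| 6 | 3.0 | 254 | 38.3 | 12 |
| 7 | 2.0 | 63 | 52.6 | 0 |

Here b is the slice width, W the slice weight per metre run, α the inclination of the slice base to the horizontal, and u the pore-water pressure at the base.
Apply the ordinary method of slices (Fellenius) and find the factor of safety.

Ordinary method of slices: FS = Σ[c'·Δl_i + (W_i cosα_i − u_i·Δl_i)·tanφ'] / Σ W_i sinα_i, with Δl_i = b_i / cosα_i.
Slice 1: Δl = 2.6/cos(-6.3°) = 2.616 m; N'_1 = 53·cos(-6.3°) − 9·2.616 = 29.1; c'Δl = 42.90; W sinα = -5.8
Slice 2: Δl = 2.1/cos3.0° = 2.103 m; N'_2 = 107·cos3.0° − 9·2.103 = 87.9; c'Δl = 34.49; W sinα = 5.6
Slice 3: Δl = 2.1/cos11.5° = 2.143 m; N'_3 = 149·cos11.5° − 33·2.143 = 75.3; c'Δl = 35.15; W sinα = 29.7
Slice 4: Δl = 2.1/cos20.2° = 2.238 m; N'_4 = 177·cos20.2° − 41·2.238 = 74.4; c'Δl = 36.70; W sinα = 61.1
Slice 5: Δl = 1.4/cos27.8° = 1.583 m; N'_5 = 126·cos27.8° − 43·1.583 = 43.4; c'Δl = 25.96; W sinα = 58.8
Slice 6: Δl = 3.0/cos38.3° = 3.823 m; N'_6 = 254·cos38.3° − 12·3.823 = 153.5; c'Δl = 62.69; W sinα = 157.4
Slice 7: Δl = 2.0/cos52.6° = 3.293 m; N'_7 = 63·cos52.6° − 0·3.293 = 38.3; c'Δl = 54.00; W sinα = 50.0
Σc'Δl = 291.9 kN/m; ΣN' = 501.9 kN/m; ΣW sinα = 356.8 kN/m
Resisting = 291.9 + 501.9·tan31.9° = 291.9 + 312.4 = 604.3 kN/m
FS = 604.3 / 356.8 = 1.693

FS = 1.69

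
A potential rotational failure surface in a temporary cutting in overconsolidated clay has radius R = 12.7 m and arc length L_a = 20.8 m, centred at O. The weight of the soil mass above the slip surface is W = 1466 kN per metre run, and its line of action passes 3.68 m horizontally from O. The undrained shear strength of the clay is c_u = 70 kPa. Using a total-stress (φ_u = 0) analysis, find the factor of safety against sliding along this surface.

FS = 3.43

Taking moments about the centre O, the resisting moment is provided by the undrained shear strength acting along the arc:
M_R = c_u·L_a·R = 70·20.80·12.7 = 18491.2 kN·m/m
M_D = W·d = 1466·3.68 = 5394.9 kN·m/m
FS = M_R / M_D = 18491.2 / 5394.9 = 3.428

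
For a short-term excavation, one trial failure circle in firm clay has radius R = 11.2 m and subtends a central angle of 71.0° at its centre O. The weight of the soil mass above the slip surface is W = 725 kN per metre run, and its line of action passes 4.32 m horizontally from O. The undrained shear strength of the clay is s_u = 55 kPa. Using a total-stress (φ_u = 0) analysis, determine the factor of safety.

Taking moments about the centre O, the resisting moment is provided by the undrained shear strength acting along the arc:
Arc length L_a = R·θ = 11.2·(71.0°·π/180) = 11.2·1.2392 = 13.88 m
M_R = s_u·L_a·R = 55·13.88·11.2 = 8549.4 kN·m/m
M_D = W·d = 725·4.32 = 3132.0 kN·m/m
FS = M_R / M_D = 8549.4 / 3132.0 = 2.730

FS = 2.73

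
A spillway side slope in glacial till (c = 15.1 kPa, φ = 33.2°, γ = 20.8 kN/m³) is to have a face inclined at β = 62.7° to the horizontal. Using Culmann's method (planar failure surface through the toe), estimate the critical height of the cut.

H_c = 16.65 m

Culmann's analysis gives the critical failure plane at α_cr = (β + φ)/2 = (62.7 + 33.2)/2 = 48.0°, and the critical height
H_c = (4c/γ) · sinβ cosφ / [1 − cos(β − φ)]
    = (4·15.1/20.8) · sin62.7°·cos33.2° / [1 − cos(29.5°)]
    = 2.904 · 0.8886·0.8368 / [1 − 0.8704]
    = 2.904 · 0.7436 / 0.1296
    = 16.65 m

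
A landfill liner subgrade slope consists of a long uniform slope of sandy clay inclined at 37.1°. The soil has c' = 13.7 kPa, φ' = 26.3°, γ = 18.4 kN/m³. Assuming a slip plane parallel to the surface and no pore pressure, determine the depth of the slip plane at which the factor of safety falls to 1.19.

Setting FS = 1.19 in FS = [c' + γz cos²β tanφ'] / [γz sinβ cosβ] and solving for z:
z = c' / [γ cosβ (FS·sinβ − cosβ·tanφ')]
  = 13.7 / [18.4·cos37.1°·(1.19·sin37.1° − cos37.1°·tan26.3°)]
  = 13.7 / [18.4·0.7976·(1.19·0.6032 − 0.7976·0.4942)]
  = 13.7 / 4.7494 = 2.885 m

z = 2.88 m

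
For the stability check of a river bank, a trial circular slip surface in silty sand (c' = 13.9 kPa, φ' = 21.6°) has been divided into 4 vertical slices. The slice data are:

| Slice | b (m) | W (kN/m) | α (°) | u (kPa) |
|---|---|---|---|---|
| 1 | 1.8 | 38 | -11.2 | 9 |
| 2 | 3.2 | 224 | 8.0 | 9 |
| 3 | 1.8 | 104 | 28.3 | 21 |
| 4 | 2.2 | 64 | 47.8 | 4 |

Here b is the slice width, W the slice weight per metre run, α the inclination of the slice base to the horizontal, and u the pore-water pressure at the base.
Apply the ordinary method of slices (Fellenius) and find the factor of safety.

Ordinary method of slices: FS = Σ[c'·Δl_i + (W_i cosα_i − u_i·Δl_i)·tanφ'] / Σ W_i sinα_i, with Δl_i = b_i / cosα_i.
Slice 1: Δl = 1.8/cos(-11.2°) = 1.835 m; N'_1 = 38·cos(-11.2°) − 9·1.835 = 20.8; c'Δl = 25.51; W sinα = -7.4
Slice 2: Δl = 3.2/cos8.0° = 3.231 m; N'_2 = 224·cos8.0° − 9·3.231 = 192.7; c'Δl = 44.92; W sinα = 31.2
Slice 3: Δl = 1.8/cos28.3° = 2.044 m; N'_3 = 104·cos28.3° − 21·2.044 = 48.6; c'Δl = 28.42; W sinα = 49.3
Slice 4: Δl = 2.2/cos47.8° = 3.275 m; N'_4 = 64·cos47.8° − 4·3.275 = 29.9; c'Δl = 45.52; W sinα = 47.4
Σc'Δl = 144.4 kN/m; ΣN' = 292.0 kN/m; ΣW sinα = 120.5 kN/m
Resisting = 144.4 + 292.0·tan21.6° = 144.4 + 115.6 = 260.0 kN/m
FS = 260.0 / 120.5 = 2.157

FS = 2.16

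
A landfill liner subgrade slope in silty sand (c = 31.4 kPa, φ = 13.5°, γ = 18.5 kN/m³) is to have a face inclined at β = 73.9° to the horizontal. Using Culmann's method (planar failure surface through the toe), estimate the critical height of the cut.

H_c = 12.53 m

Culmann's analysis gives the critical failure plane at α_cr = (β + φ)/2 = (73.9 + 13.5)/2 = 43.7°, and the critical height
H_c = (4c/γ) · sinβ cosφ / [1 − cos(β − φ)]
    = (4·31.4/18.5) · sin73.9°·cos13.5° / [1 − cos(60.4°)]
    = 6.789 · 0.9608·0.9724 / [1 − 0.4939]
    = 6.789 · 0.9342 / 0.5061
    = 12.53 m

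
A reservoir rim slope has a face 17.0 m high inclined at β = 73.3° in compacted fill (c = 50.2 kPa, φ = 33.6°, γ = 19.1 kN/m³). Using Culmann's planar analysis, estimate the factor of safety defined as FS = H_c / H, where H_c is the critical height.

H_c = (4c/γ) · sinβ cosφ / [1 − cos(β − φ)]
    = (4·50.2/19.1) · sin73.3°·cos33.6° / [1 − cos39.7°]
    = 10.513 · 0.7978 / 0.2306 = 36.37 m
FS = H_c / H = 36.37 / 17.0 = 2.139

FS = 2.14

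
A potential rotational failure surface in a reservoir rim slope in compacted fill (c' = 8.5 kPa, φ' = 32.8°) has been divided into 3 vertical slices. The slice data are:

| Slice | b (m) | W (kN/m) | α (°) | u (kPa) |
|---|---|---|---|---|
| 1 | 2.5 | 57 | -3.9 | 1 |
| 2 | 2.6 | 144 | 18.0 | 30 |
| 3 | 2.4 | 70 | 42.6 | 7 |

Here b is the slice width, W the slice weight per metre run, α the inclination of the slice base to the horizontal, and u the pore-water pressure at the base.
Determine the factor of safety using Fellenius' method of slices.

Ordinary method of slices: FS = Σ[c'·Δl_i + (W_i cosα_i − u_i·Δl_i)·tanφ'] / Σ W_i sinα_i, with Δl_i = b_i / cosα_i.
Slice 1: Δl = 2.5/cos(-3.9°) = 2.506 m; N'_1 = 57·cos(-3.9°) − 1·2.506 = 54.4; c'Δl = 21.30; W sinα = -3.9
Slice 2: Δl = 2.6/cos18.0° = 2.734 m; N'_2 = 144·cos18.0° − 30·2.734 = 54.9; c'Δl = 23.24; W sinα = 44.5
Slice 3: Δl = 2.4/cos42.6° = 3.260 m; N'_3 = 70·cos42.6° − 7·3.260 = 28.7; c'Δl = 27.71; W sinα = 47.4
Σc'Δl = 72.3 kN/m; ΣN' = 138.0 kN/m; ΣW sinα = 88.0 kN/m
Resisting = 72.3 + 138.0·tan32.8° = 72.3 + 88.9 = 161.2 kN/m
FS = 161.2 / 88.0 = 1.832

FS = 1.83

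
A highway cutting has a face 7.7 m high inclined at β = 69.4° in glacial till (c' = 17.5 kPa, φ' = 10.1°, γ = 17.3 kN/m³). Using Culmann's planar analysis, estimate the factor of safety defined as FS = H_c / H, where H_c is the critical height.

H_c = (4c'/γ) · sinβ cosφ' / [1 − cos(β − φ')]
    = (4·17.5/17.3) · sin69.4°·cos10.1° / [1 − cos59.3°]
    = 4.046 · 0.9216 / 0.4895 = 7.62 m
FS = H_c / H = 7.62 / 7.7 = 0.989

FS = 0.99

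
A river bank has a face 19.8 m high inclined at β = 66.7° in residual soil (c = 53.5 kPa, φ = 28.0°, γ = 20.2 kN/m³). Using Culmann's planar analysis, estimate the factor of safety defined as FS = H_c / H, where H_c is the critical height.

H_c = (4c/γ) · sinβ cosφ / [1 − cos(β − φ)]
    = (4·53.5/20.2) · sin66.7°·cos28.0° / [1 − cos38.7°]
    = 10.594 · 0.8109 / 0.2196 = 39.13 m
FS = H_c / H = 39.13 / 19.8 = 1.976

FS = 1.98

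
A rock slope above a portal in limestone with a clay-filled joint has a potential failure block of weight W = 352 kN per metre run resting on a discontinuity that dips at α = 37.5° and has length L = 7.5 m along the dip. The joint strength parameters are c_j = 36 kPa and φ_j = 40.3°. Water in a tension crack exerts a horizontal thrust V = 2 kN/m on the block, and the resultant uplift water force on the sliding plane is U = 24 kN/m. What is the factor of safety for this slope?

FS = 2.25

Resolving the block weight along and normal to the plane and applying the Mohr–Coulomb strength on the joint:
N' = W cosα − U − V sinα = 352·cos37.5° − 24 − 2·sin37.5° = 254.0 kN/m
Driving force T = W sinα + V cosα = 352·sin37.5° + 2·cos37.5° = 215.9 kN/m
Resisting force R = c_j·L + N'·tanφ_j = 36·7.5 + 254.0·tan40.3° = 270.0 + 215.4 = 485.4 kN/m
FS = R / T = 485.4 / 215.9 = 2.249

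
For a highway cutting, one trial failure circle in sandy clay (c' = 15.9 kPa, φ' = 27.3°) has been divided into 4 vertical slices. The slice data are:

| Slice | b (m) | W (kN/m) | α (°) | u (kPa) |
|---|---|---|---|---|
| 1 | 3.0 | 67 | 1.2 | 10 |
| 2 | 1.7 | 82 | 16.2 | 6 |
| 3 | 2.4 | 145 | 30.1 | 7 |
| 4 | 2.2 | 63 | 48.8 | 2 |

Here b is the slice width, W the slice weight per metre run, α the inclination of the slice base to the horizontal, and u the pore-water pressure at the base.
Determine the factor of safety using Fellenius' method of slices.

FS = 2.08

Ordinary method of slices: FS = Σ[c'·Δl_i + (W_i cosα_i − u_i·Δl_i)·tanφ'] / Σ W_i sinα_i, with Δl_i = b_i / cosα_i.
Slice 1: Δl = 3.0/cos1.2° = 3.001 m; N'_1 = 67·cos1.2° − 10·3.001 = 37.0; c'Δl = 47.71; W sinα = 1.4
Slice 2: Δl = 1.7/cos16.2° = 1.770 m; N'_2 = 82·cos16.2° − 6·1.770 = 68.1; c'Δl = 28.15; W sinα = 22.9
Slice 3: Δl = 2.4/cos30.1° = 2.774 m; N'_3 = 145·cos30.1° − 7·2.774 = 106.0; c'Δl = 44.11; W sinα = 72.7
Slice 4: Δl = 2.2/cos48.8° = 3.340 m; N'_4 = 63·cos48.8° − 2·3.340 = 34.8; c'Δl = 53.11; W sinα = 47.4
Σc'Δl = 173.1 kN/m; ΣN' = 245.9 kN/m; ΣW sinα = 144.4 kN/m
Resisting = 173.1 + 245.9·tan27.3° = 173.1 + 126.9 = 300.0 kN/m
FS = 300.0 / 144.4 = 2.078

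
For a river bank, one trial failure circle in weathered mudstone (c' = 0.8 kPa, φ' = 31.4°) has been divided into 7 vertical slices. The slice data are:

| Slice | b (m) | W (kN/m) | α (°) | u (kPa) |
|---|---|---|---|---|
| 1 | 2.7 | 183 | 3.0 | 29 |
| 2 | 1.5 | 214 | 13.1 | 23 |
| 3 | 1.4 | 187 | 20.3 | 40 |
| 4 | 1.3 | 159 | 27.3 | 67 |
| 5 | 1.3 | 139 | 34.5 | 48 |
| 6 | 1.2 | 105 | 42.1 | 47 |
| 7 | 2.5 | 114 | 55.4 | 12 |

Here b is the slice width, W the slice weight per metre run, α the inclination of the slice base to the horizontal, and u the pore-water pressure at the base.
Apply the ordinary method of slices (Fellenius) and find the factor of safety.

Ordinary method of slices: FS = Σ[c'·Δl_i + (W_i cosα_i − u_i·Δl_i)·tanφ'] / Σ W_i sinα_i, with Δl_i = b_i / cosα_i.
Slice 1: Δl = 2.7/cos3.0° = 2.704 m; N'_1 = 183·cos3.0° − 29·2.704 = 104.3; c'Δl = 2.16; W sinα = 9.6
Slice 2: Δl = 1.5/cos13.1° = 1.540 m; N'_2 = 214·cos13.1° − 23·1.540 = 173.0; c'Δl = 1.23; W sinα = 48.5
Slice 3: Δl = 1.4/cos20.3° = 1.493 m; N'_3 = 187·cos20.3° − 40·1.493 = 115.7; c'Δl = 1.19; W sinα = 64.9
Slice 4: Δl = 1.3/cos27.3° = 1.463 m; N'_4 = 159·cos27.3° − 67·1.463 = 43.3; c'Δl = 1.17; W sinα = 72.9
Slice 5: Δl = 1.3/cos34.5° = 1.577 m; N'_5 = 139·cos34.5° − 48·1.577 = 38.8; c'Δl = 1.26; W sinα = 78.7
Slice 6: Δl = 1.2/cos42.1° = 1.617 m; N'_6 = 105·cos42.1° − 47·1.617 = 1.9; c'Δl = 1.29; W sinα = 70.4
Slice 7: Δl = 2.5/cos55.4° = 4.403 m; N'_7 = 114·cos55.4° − 12·4.403 = 11.9; c'Δl = 3.52; W sinα = 93.8
Σc'Δl = 11.8 kN/m; ΣN' = 488.9 kN/m; ΣW sinα = 438.8 kN/m
Resisting = 11.8 + 488.9·tan31.4° = 11.8 + 298.4 = 310.3 kN/m
FS = 310.3 / 438.8 = 0.707

FS = 0.71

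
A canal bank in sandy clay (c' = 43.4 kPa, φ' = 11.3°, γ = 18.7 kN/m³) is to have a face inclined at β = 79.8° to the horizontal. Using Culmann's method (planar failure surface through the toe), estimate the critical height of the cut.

Culmann's analysis gives the critical failure plane at α_cr = (β + φ')/2 = (79.8 + 11.3)/2 = 45.5°, and the critical height
H_c = (4c'/γ) · sinβ cosφ' / [1 − cos(β − φ')]
    = (4·43.4/18.7) · sin79.8°·cos11.3° / [1 − cos(68.5°)]
    = 9.283 · 0.9842·0.9806 / [1 − 0.3665]
    = 9.283 · 0.9651 / 0.6335
    = 14.14 m

H_c = 14.14 m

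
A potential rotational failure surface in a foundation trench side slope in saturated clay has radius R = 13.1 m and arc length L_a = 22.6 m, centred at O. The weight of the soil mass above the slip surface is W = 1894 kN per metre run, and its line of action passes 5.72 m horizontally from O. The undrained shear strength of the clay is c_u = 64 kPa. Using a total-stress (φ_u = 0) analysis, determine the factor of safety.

FS = 1.75

Taking moments about the centre O, the resisting moment is provided by the undrained shear strength acting along the arc:
M_R = c_u·L_a·R = 64·22.60·13.1 = 18947.8 kN·m/m
M_D = W·d = 1894·5.72 = 10833.7 kN·m/m
FS = M_R / M_D = 18947.8 / 10833.7 = 1.749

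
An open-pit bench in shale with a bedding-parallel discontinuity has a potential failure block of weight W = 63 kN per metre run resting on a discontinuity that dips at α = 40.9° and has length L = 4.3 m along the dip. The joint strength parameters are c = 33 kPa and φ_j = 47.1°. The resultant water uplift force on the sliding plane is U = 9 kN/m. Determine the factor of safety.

Resolving the block weight along and normal to the plane and applying the Mohr–Coulomb strength on the joint:
N' = W cosα − U = 63·cos40.9° − 9 = 38.6 kN/m
Driving force T = W sinα = 63·sin40.9° = 41.2 kN/m
Resisting force R = c·L + N'·tanφ_j = 33·4.3 + 38.6·tan47.1° = 141.9 + 41.6 = 183.5 kN/m
FS = R / T = 183.5 / 41.2 = 4.448

FS = 4.45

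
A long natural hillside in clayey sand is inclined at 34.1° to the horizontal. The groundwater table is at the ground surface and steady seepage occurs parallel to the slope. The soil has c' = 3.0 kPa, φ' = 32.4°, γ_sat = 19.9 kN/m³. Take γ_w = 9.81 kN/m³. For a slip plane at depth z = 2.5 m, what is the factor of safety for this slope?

With seepage parallel to the slope and the water table at the surface, the effective normal stress on the slip plane uses the buoyant unit weight γ' = γ_sat − γ_w while the driving shear stress uses γ_sat:
FS = [c' + γ' z cos²β tanφ'] / [γ_sat z sinβ cosβ]
γ' = 19.9 − 9.81 = 10.09 kN/m³
Numerator = 3.0 + 10.09·2.5·cos²34.1°·tan32.4° = 3.0 + 10.09·2.5·0.6857·0.6346 = 13.977 kPa
Denominator = 19.9·2.5·sin34.1°·cos34.1° = 19.9·2.5·0.5606·0.8281 = 23.096 kPa
FS = 13.977 / 23.096 = 0.605

FS = 0.61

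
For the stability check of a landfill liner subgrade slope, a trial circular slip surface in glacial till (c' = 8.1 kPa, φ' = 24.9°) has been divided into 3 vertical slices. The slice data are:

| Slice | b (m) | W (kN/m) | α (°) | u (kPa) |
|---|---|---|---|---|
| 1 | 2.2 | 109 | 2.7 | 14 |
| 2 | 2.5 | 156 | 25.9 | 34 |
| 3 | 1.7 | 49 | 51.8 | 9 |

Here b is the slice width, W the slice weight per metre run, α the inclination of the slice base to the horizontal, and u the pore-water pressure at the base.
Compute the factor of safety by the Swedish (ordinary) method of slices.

FS = 1.10

Ordinary method of slices: FS = Σ[c'·Δl_i + (W_i cosα_i − u_i·Δl_i)·tanφ'] / Σ W_i sinα_i, with Δl_i = b_i / cosα_i.
Slice 1: Δl = 2.2/cos2.7° = 2.202 m; N'_1 = 109·cos2.7° − 14·2.202 = 78.0; c'Δl = 17.84; W sinα = 5.1
Slice 2: Δl = 2.5/cos25.9° = 2.779 m; N'_2 = 156·cos25.9° − 34·2.779 = 45.8; c'Δl = 22.51; W sinα = 68.1
Slice 3: Δl = 1.7/cos51.8° = 2.749 m; N'_3 = 49·cos51.8° − 9·2.749 = 5.6; c'Δl = 22.27; W sinα = 38.5
Σc'Δl = 62.6 kN/m; ΣN' = 129.4 kN/m; ΣW sinα = 111.8 kN/m
Resisting = 62.6 + 129.4·tan24.9° = 62.6 + 60.1 = 122.7 kN/m
FS = 122.7 / 111.8 = 1.098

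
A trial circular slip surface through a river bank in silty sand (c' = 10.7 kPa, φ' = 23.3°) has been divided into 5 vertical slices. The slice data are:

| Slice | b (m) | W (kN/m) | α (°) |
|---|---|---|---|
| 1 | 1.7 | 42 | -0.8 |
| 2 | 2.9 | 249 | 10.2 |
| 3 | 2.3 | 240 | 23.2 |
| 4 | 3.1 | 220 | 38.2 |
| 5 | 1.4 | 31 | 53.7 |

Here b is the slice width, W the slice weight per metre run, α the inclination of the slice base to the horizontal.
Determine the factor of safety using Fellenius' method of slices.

Ordinary method of slices: FS = Σ[c'·Δl_i + (W_i cosα_i)·tanφ'] / Σ W_i sinα_i, with Δl_i = b_i / cosα_i.
Slice 1: Δl = 1.7/cos(-0.8°) = 1.700 m; N'_1 = 42·cos(-0.8°) = 42.0; c'Δl = 18.19; W sinα = -0.6
Slice 2: Δl = 2.9/cos10.2° = 2.947 m; N'_2 = 249·cos10.2° = 245.1; c'Δl = 31.53; W sinα = 44.1
Slice 3: Δl = 2.3/cos23.2° = 2.502 m; N'_3 = 240·cos23.2° = 220.6; c'Δl = 26.78; W sinα = 94.5
Slice 4: Δl = 3.1/cos38.2° = 3.945 m; N'_4 = 220·cos38.2° = 172.9; c'Δl = 42.21; W sinα = 136.0
Slice 5: Δl = 1.4/cos53.7° = 2.365 m; N'_5 = 31·cos53.7° = 18.4; c'Δl = 25.30; W sinα = 25.0
Σc'Δl = 144.0 kN/m; ΣN' = 698.9 kN/m; ΣW sinα = 299.1 kN/m
Resisting = 144.0 + 698.9·tan23.3° = 144.0 + 301.0 = 445.0 kN/m
FS = 445.0 / 299.1 = 1.488

FS = 1.49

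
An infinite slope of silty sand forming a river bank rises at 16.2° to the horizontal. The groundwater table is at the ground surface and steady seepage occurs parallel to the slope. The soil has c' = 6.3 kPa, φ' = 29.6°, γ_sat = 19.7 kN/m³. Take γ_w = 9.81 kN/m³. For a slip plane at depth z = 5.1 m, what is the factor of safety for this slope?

FS = 1.22

With seepage parallel to the slope and the water table at the surface, the effective normal stress on the slip plane uses the buoyant unit weight γ' = γ_sat − γ_w while the driving shear stress uses γ_sat:
FS = [c' + γ' z cos²β tanφ'] / [γ_sat z sinβ cosβ]
γ' = 19.7 − 9.81 = 9.89 kN/m³
Numerator = 6.3 + 9.89·5.1·cos²16.2°·tan29.6° = 6.3 + 9.89·5.1·0.9222·0.5681 = 32.723 kPa
Denominator = 19.7·5.1·sin16.2°·cos16.2° = 19.7·5.1·0.2790·0.9603 = 26.917 kPa
FS = 32.723 / 26.917 = 1.216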